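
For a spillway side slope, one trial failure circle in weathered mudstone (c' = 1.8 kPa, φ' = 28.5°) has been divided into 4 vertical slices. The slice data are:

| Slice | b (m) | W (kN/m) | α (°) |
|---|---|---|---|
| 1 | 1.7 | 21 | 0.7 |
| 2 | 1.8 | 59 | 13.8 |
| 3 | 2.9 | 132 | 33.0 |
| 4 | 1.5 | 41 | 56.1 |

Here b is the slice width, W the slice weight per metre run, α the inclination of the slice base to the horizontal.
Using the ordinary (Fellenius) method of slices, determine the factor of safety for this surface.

FS = 1.10

Ordinary method of slices: FS = Σ[c'·Δl_i + (W_i cosα_i)·tanφ'] / Σ W_i sinα_i, with Δl_i = b_i / cosα_i.
Slice 1: Δl = 1.7/cos0.7° = 1.700 m; N'_1 = 21·cos0.7° = 21.0; c'Δl = 3.06; W sinα = 0.3
Slice 2: Δl = 1.8/cos13.8° = 1.854 m; N'_2 = 59·cos13.8° = 57.3; c'Δl = 3.34; W sinα = 14.1
Slice 3: Δl = 2.9/cos33.0° = 3.458 m; N'_3 = 132·cos33.0° = 110.7; c'Δl = 6.22; W sinα = 71.9
Slice 4: Δl = 1.5/cos56.1° = 2.689 m; N'_4 = 41·cos56.1° = 22.9; c'Δl = 4.84; W sinα = 34.0
Σc'Δl = 17.5 kN/m; ΣN' = 211.9 kN/m; ΣW sinα = 120.3 kN/m
Resisting = 17.5 + 211.9·tan28.5° = 17.5 + 115.0 = 132.5 kN/m
FS = 132.5 / 120.3 = 1.102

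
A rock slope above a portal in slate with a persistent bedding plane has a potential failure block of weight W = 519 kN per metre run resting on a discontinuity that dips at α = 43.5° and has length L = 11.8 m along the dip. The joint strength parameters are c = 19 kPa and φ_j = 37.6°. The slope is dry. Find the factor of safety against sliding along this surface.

FS = 1.44

Resolving the block weight along and normal to the plane and applying the Mohr–Coulomb strength on the joint:
N' = W cosα = 519·cos43.5° = 376.5 kN/m
Driving force T = W sinα = 519·sin43.5° = 357.3 kN/m
Resisting force R = c·L + N'·tanφ_j = 19·11.8 + 376.5·tan37.6° = 224.2 + 289.9 = 514.1 kN/m
FS = R / T = 514.1 / 357.3 = 1.439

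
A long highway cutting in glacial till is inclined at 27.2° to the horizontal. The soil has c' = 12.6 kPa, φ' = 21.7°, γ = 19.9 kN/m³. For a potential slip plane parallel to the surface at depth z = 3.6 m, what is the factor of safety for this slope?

For an infinite slope with a slip plane parallel to the surface (no pore pressure): FS = [c' + γz cos²β tanφ'] / [γz sinβ cosβ].
γz = 19.9·3.6 = 71.64 kN/m²
Numerator = 12.6 + 71.64·cos²27.2°·tan21.7° = 12.6 + 71.64·0.7911·0.3979 = 35.152 kPa
Denominator = 71.64·sin27.2°·cos27.2° = 71.64·0.4571·0.8894 = 29.125 kPa
FS = 35.152 / 29.125 = 1.207

FS = 1.21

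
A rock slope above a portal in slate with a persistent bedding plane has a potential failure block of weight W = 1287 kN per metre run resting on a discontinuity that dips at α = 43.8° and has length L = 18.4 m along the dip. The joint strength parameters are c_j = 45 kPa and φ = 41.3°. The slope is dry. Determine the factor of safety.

FS = 1.85

Resolving the block weight along and normal to the plane and applying the Mohr–Coulomb strength on the joint:
N' = W cosα = 1287·cos43.8° = 928.9 kN/m
Driving force T = W sinα = 1287·sin43.8° = 890.8 kN/m
Resisting force R = c_j·L + N'·tanφ = 45·18.4 + 928.9·tan41.3° = 828.0 + 816.1 = 1644.1 kN/m
FS = R / T = 1644.1 / 890.8 = 1.846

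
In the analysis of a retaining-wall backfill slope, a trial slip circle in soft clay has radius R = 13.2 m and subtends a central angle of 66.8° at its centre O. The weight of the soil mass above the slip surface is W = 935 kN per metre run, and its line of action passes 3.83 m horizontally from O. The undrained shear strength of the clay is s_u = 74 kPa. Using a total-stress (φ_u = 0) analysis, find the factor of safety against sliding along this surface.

Taking moments about the centre O, the resisting moment is provided by the undrained shear strength acting along the arc:
Arc length L_a = R·θ = 13.2·(66.8°·π/180) = 13.2·1.1659 = 15.39 m
M_R = s_u·L_a·R = 74·15.39·13.2 = 15032.6 kN·m/m
M_D = W·d = 935·3.83 = 3581.1 kN·m/m
FS = M_R / M_D = 15032.6 / 3581.1 = 4.198

FS = 4.20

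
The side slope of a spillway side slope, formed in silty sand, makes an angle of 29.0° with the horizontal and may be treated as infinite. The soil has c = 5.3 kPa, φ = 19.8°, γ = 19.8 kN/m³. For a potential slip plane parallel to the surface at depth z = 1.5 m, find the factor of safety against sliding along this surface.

For an infinite slope with a slip plane parallel to the surface (no pore pressure): FS = [c + γz cos²β tanφ] / [γz sinβ cosβ].
γz = 19.8·1.5 = 29.70 kN/m²
Numerator = 5.3 + 29.70·cos²29.0°·tan19.8° = 5.3 + 29.70·0.7650·0.3600 = 13.479 kPa
Denominator = 29.70·sin29.0°·cos29.0° = 29.70·0.4848·0.8746 = 12.594 kPa
FS = 13.479 / 12.594 = 1.070

FS = 1.07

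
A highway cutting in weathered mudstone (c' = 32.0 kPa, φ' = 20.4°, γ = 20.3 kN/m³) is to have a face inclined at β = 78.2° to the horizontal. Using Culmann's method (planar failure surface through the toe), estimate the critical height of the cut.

Culmann's analysis gives the critical failure plane at α_cr = (β + φ')/2 = (78.2 + 20.4)/2 = 49.3°, and the critical height
H_c = (4c'/γ) · sinβ cosφ' / [1 − cos(β − φ')]
    = (4·32.0/20.3) · sin78.2°·cos20.4° / [1 − cos(57.8°)]
    = 6.305 · 0.9789·0.9373 / [1 − 0.5329]
    = 6.305 · 0.9175 / 0.4671
    = 12.38 m

H_c = 12.38 m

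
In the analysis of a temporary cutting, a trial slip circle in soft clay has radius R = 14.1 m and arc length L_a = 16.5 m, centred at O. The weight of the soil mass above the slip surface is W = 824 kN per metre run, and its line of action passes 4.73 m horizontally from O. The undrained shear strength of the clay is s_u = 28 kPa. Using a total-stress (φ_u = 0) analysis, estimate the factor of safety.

FS = 1.67

Taking moments about the centre O, the resisting moment is provided by the undrained shear strength acting along the arc:
M_R = s_u·L_a·R = 28·16.50·14.1 = 6514.2 kN·m/m
M_D = W·d = 824·4.73 = 3897.5 kN·m/m
FS = M_R / M_D = 6514.2 / 3897.5 = 1.671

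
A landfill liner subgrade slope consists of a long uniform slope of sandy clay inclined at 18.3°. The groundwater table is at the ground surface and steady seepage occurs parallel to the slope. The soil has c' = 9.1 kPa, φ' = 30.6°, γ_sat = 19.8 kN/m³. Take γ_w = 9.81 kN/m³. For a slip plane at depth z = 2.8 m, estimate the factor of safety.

FS = 1.45

With seepage parallel to the slope and the water table at the surface, the effective normal stress on the slip plane uses the buoyant unit weight γ' = γ_sat − γ_w while the driving shear stress uses γ_sat:
FS = [c' + γ' z cos²β tanφ'] / [γ_sat z sinβ cosβ]
γ' = 19.8 − 9.81 = 9.99 kN/m³
Numerator = 9.1 + 9.99·2.8·cos²18.3°·tan30.6° = 9.1 + 9.99·2.8·0.9014·0.5914 = 24.012 kPa
Denominator = 19.8·2.8·sin18.3°·cos18.3° = 19.8·2.8·0.3140·0.9494 = 16.527 kPa
FS = 24.012 / 16.527 = 1.453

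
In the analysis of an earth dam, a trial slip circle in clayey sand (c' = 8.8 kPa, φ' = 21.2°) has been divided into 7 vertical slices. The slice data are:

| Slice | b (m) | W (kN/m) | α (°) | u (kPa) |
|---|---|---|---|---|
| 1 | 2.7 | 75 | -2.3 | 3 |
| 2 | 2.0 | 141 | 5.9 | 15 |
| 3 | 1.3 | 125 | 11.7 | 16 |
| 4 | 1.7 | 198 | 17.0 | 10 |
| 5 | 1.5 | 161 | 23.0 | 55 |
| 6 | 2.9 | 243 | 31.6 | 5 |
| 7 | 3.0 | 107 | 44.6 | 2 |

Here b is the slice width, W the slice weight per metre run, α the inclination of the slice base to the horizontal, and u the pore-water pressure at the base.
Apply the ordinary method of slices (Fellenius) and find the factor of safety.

FS = 1.24

Ordinary method of slices: FS = Σ[c'·Δl_i + (W_i cosα_i − u_i·Δl_i)·tanφ'] / Σ W_i sinα_i, with Δl_i = b_i / cosα_i.
Slice 1: Δl = 2.7/cos(-2.3°) = 2.702 m; N'_1 = 75·cos(-2.3°) − 3·2.702 = 66.8; c'Δl = 23.78; W sinα = -3.0
Slice 2: Δl = 2.0/cos5.9° = 2.011 m; N'_2 = 141·cos5.9° − 15·2.011 = 110.1; c'Δl = 17.69; W sinα = 14.5
Slice 3: Δl = 1.3/cos11.7° = 1.328 m; N'_3 = 125·cos11.7° − 16·1.328 = 101.2; c'Δl = 11.68; W sinα = 25.3
Slice 4: Δl = 1.7/cos17.0° = 1.778 m; N'_4 = 198·cos17.0° − 10·1.778 = 171.6; c'Δl = 15.64; W sinα = 57.9
Slice 5: Δl = 1.5/cos23.0° = 1.630 m; N'_5 = 161·cos23.0° − 55·1.630 = 58.6; c'Δl = 14.34; W sinα = 62.9
Slice 6: Δl = 2.9/cos31.6° = 3.405 m; N'_6 = 243·cos31.6° − 5·3.405 = 189.9; c'Δl = 29.96; W sinα = 127.3
Slice 7: Δl = 3.0/cos44.6° = 4.213 m; N'_7 = 107·cos44.6° − 2·4.213 = 67.8; c'Δl = 37.08; W sinα = 75.1
Σc'Δl = 150.2 kN/m; ΣN' = 765.9 kN/m; ΣW sinα = 360.1 kN/m
Resisting = 150.2 + 765.9·tan21.2° = 150.2 + 297.1 = 447.3 kN/m
FS = 447.3 / 360.1 = 1.242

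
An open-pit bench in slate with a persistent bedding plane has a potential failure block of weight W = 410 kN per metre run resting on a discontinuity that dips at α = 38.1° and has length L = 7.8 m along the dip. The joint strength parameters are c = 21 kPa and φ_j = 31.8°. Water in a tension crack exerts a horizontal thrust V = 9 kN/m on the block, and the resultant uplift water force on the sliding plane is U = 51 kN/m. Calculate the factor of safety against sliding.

Resolving the block weight along and normal to the plane and applying the Mohr–Coulomb strength on the joint:
N' = W cosα − U − V sinα = 410·cos38.1° − 51 − 9·sin38.1° = 266.1 kN/m
Driving force T = W sinα + V cosα = 410·sin38.1° + 9·cos38.1° = 260.1 kN/m
Resisting force R = c·L + N'·tanφ_j = 21·7.8 + 266.1·tan31.8° = 163.8 + 165.0 = 328.8 kN/m
FS = R / T = 328.8 / 260.1 = 1.264

FS = 1.26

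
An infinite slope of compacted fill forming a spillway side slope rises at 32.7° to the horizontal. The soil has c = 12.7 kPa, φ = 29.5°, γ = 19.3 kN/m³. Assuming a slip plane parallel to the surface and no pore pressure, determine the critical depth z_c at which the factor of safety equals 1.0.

Setting FS = 1.00 in FS = [c + γz cos²β tanφ] / [γz sinβ cosβ] and solving for z:
z = c / [γ cosβ (FS·sinβ − cosβ·tanφ)]
  = 12.7 / [19.3·cos32.7°·(1.00·sin32.7° − cos32.7°·tan29.5°)]
  = 12.7 / [19.3·0.8415·(1.00·0.5402 − 0.8415·0.5658)]
  = 12.7 / 1.0416 = 12.192 m

z_c = 12.19 m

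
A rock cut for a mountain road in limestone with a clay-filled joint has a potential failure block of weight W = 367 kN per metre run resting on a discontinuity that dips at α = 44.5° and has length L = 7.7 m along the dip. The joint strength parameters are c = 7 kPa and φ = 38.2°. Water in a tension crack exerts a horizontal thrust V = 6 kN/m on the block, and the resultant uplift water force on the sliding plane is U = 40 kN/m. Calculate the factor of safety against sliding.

Resolving the block weight along and normal to the plane and applying the Mohr–Coulomb strength on the joint:
N' = W cosα − U − V sinα = 367·cos44.5° − 40 − 6·sin44.5° = 217.6 kN/m
Driving force T = W sinα + V cosα = 367·sin44.5° + 6·cos44.5° = 261.5 kN/m
Resisting force R = c·L + N'·tanφ = 7·7.7 + 217.6·tan38.2° = 53.9 + 171.2 = 225.1 kN/m
FS = R / T = 225.1 / 261.5 = 0.861

FS = 0.86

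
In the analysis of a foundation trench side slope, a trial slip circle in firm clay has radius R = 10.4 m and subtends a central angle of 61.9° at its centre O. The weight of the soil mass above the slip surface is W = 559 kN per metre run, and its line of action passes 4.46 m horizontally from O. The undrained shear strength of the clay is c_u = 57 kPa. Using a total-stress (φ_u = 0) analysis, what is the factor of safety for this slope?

Taking moments about the centre O, the resisting moment is provided by the undrained shear strength acting along the arc:
Arc length L_a = R·θ = 10.4·(61.9°·π/180) = 10.4·1.0804 = 11.24 m
M_R = c_u·L_a·R = 57·11.24·10.4 = 6660.5 kN·m/m
M_D = W·d = 559·4.46 = 2493.1 kN·m/m
FS = M_R / M_D = 6660.5 / 2493.1 = 2.672

FS = 2.67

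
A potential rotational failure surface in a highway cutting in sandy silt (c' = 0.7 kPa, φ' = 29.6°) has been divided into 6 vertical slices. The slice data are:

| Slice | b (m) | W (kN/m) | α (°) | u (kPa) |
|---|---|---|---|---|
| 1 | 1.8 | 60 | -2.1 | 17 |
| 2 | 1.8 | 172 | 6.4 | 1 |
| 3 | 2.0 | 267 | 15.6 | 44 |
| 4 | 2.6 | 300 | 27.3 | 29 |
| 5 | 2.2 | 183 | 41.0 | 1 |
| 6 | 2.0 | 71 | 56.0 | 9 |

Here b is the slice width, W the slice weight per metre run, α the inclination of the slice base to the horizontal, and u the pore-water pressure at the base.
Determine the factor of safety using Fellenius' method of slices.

FS = 0.99

Ordinary method of slices: FS = Σ[c'·Δl_i + (W_i cosα_i − u_i·Δl_i)·tanφ'] / Σ W_i sinα_i, with Δl_i = b_i / cosα_i.
Slice 1: Δl = 1.8/cos(-2.1°) = 1.801 m; N'_1 = 60·cos(-2.1°) − 17·1.801 = 29.3; c'Δl = 1.26; W sinα = -2.2
Slice 2: Δl = 1.8/cos6.4° = 1.811 m; N'_2 = 172·cos6.4° − 1·1.811 = 169.1; c'Δl = 1.27; W sinα = 19.2
Slice 3: Δl = 2.0/cos15.6° = 2.076 m; N'_3 = 267·cos15.6° − 44·2.076 = 165.8; c'Δl = 1.45; W sinα = 71.8
Slice 4: Δl = 2.6/cos27.3° = 2.926 m; N'_4 = 300·cos27.3° − 29·2.926 = 181.7; c'Δl = 2.05; W sinα = 137.6
Slice 5: Δl = 2.2/cos41.0° = 2.915 m; N'_5 = 183·cos41.0° − 1·2.915 = 135.2; c'Δl = 2.04; W sinα = 120.1
Slice 6: Δl = 2.0/cos56.0° = 3.577 m; N'_6 = 71·cos56.0° − 9·3.577 = 7.5; c'Δl = 2.50; W sinα = 58.9
Σc'Δl = 10.6 kN/m; ΣN' = 688.7 kN/m; ΣW sinα = 405.3 kN/m
Resisting = 10.6 + 688.7·tan29.6° = 10.6 + 391.2 = 401.8 kN/m
FS = 401.8 / 405.3 = 0.991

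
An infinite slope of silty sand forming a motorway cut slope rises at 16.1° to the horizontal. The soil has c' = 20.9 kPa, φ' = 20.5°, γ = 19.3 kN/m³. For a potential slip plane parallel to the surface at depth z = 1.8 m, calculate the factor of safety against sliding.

For an infinite slope with a slip plane parallel to the surface (no pore pressure): FS = [c' + γz cos²β tanφ'] / [γz sinβ cosβ].
γz = 19.3·1.8 = 34.74 kN/m²
Numerator = 20.9 + 34.74·cos²16.1°·tan20.5° = 20.9 + 34.74·0.9231·0.3739 = 32.890 kPa
Denominator = 34.74·sin16.1°·cos16.1° = 34.74·0.2773·0.9608 = 9.256 kPa
FS = 32.890 / 9.256 = 3.553

FS = 3.55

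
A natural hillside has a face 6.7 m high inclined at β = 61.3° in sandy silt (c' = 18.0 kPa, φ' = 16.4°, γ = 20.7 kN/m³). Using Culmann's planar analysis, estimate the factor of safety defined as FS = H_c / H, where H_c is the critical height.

FS = 1.50

H_c = (4c'/γ) · sinβ cosφ' / [1 − cos(β − φ')]
    = (4·18.0/20.7) · sin61.3°·cos16.4° / [1 − cos44.9°]
    = 3.478 · 0.8415 / 0.2917 = 10.04 m
FS = H_c / H = 10.04 / 6.7 = 1.498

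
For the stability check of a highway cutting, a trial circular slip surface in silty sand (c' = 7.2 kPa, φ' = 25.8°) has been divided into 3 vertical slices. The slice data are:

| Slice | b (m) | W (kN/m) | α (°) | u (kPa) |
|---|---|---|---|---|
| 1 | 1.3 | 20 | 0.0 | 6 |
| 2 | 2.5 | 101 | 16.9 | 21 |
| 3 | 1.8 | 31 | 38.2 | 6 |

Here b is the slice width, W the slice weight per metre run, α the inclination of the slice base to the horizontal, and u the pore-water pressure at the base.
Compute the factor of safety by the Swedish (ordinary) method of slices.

FS = 1.56

Ordinary method of slices: FS = Σ[c'·Δl_i + (W_i cosα_i − u_i·Δl_i)·tanφ'] / Σ W_i sinα_i, with Δl_i = b_i / cosα_i.
Slice 1: Δl = 1.3/cos0.0° = 1.300 m; N'_1 = 20·cos0.0° − 6·1.300 = 12.2; c'Δl = 9.36; W sinα = 0.0
Slice 2: Δl = 2.5/cos16.9° = 2.613 m; N'_2 = 101·cos16.9° − 21·2.613 = 41.8; c'Δl = 18.81; W sinα = 29.4
Slice 3: Δl = 1.8/cos38.2° = 2.290 m; N'_3 = 31·cos38.2° − 6·2.290 = 10.6; c'Δl = 16.49; W sinα = 19.2
Σc'Δl = 44.7 kN/m; ΣN' = 64.6 kN/m; ΣW sinα = 48.5 kN/m
Resisting = 44.7 + 64.6·tan25.8° = 44.7 + 31.2 = 75.9 kN/m
FS = 75.9 / 48.5 = 1.564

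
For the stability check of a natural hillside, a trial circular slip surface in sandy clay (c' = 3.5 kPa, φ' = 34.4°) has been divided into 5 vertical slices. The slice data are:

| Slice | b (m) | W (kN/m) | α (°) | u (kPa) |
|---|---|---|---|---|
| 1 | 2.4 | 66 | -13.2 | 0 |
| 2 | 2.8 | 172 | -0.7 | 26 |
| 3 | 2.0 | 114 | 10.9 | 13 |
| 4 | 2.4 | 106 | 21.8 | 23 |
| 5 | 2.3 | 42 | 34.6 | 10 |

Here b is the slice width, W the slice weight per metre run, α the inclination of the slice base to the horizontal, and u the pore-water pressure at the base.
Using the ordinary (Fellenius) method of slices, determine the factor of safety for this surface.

FS = 3.64

Ordinary method of slices: FS = Σ[c'·Δl_i + (W_i cosα_i − u_i·Δl_i)·tanφ'] / Σ W_i sinα_i, with Δl_i = b_i / cosα_i.
Slice 1: Δl = 2.4/cos(-13.2°) = 2.465 m; N'_1 = 66·cos(-13.2°) − 0·2.465 = 64.3; c'Δl = 8.63; W sinα = -15.1
Slice 2: Δl = 2.8/cos(-0.7°) = 2.800 m; N'_2 = 172·cos(-0.7°) − 26·2.800 = 99.2; c'Δl = 9.80; W sinα = -2.1
Slice 3: Δl = 2.0/cos10.9° = 2.037 m; N'_3 = 114·cos10.9° − 13·2.037 = 85.5; c'Δl = 7.13; W sinα = 21.6
Slice 4: Δl = 2.4/cos21.8° = 2.585 m; N'_4 = 106·cos21.8° − 23·2.585 = 39.0; c'Δl = 9.05; W sinα = 39.4
Slice 5: Δl = 2.3/cos34.6° = 2.794 m; N'_5 = 42·cos34.6° − 10·2.794 = 6.6; c'Δl = 9.78; W sinα = 23.8
Σc'Δl = 44.4 kN/m; ΣN' = 294.5 kN/m; ΣW sinα = 67.6 kN/m
Resisting = 44.4 + 294.5·tan34.4° = 44.4 + 201.6 = 246.0 kN/m
FS = 246.0 / 67.6 = 3.640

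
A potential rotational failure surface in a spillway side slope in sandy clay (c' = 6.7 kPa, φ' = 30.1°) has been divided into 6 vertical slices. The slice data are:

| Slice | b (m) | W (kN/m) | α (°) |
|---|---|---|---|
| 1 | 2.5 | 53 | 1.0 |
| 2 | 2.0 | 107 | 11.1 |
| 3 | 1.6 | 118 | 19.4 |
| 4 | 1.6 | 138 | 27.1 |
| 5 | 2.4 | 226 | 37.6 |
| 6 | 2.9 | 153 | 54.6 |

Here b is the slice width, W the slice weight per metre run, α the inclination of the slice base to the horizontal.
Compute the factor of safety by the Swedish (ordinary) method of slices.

Ordinary method of slices: FS = Σ[c'·Δl_i + (W_i cosα_i)·tanφ'] / Σ W_i sinα_i, with Δl_i = b_i / cosα_i.
Slice 1: Δl = 2.5/cos1.0° = 2.500 m; N'_1 = 53·cos1.0° = 53.0; c'Δl = 16.75; W sinα = 0.9
Slice 2: Δl = 2.0/cos11.1° = 2.038 m; N'_2 = 107·cos11.1° = 105.0; c'Δl = 13.66; W sinα = 20.6
Slice 3: Δl = 1.6/cos19.4° = 1.696 m; N'_3 = 118·cos19.4° = 111.3; c'Δl = 11.37; W sinα = 39.2
Slice 4: Δl = 1.6/cos27.1° = 1.797 m; N'_4 = 138·cos27.1° = 122.8; c'Δl = 12.04; W sinα = 62.9
Slice 5: Δl = 2.4/cos37.6° = 3.029 m; N'_5 = 226·cos37.6° = 179.1; c'Δl = 20.30; W sinα = 137.9
Slice 6: Δl = 2.9/cos54.6° = 5.006 m; N'_6 = 153·cos54.6° = 88.6; c'Δl = 33.54; W sinα = 124.7
Σc'Δl = 107.7 kN/m; ΣN' = 659.8 kN/m; ΣW sinα = 386.2 kN/m
Resisting = 107.7 + 659.8·tan30.1° = 107.7 + 382.5 = 490.1 kN/m
FS = 490.1 / 386.2 = 1.269

FS = 1.27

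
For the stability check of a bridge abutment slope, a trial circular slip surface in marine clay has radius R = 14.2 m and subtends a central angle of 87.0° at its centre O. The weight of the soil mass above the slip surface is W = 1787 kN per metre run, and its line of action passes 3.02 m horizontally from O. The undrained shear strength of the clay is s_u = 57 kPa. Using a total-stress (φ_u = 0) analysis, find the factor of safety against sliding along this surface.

Taking moments about the centre O, the resisting moment is provided by the undrained shear strength acting along the arc:
Arc length L_a = R·θ = 14.2·(87.0°·π/180) = 14.2·1.5184 = 21.56 m
M_R = s_u·L_a·R = 57·21.56·14.2 = 17452.1 kN·m/m
M_D = W·d = 1787·3.02 = 5396.7 kN·m/m
FS = M_R / M_D = 17452.1 / 5396.7 = 3.234

FS = 3.23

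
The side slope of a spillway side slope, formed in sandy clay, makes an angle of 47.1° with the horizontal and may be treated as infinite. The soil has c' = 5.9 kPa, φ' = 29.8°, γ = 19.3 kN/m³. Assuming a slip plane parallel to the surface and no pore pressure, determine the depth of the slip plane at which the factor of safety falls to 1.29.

Setting FS = 1.29 in FS = [c' + γz cos²β tanφ'] / [γz sinβ cosβ] and solving for z:
z = c' / [γ cosβ (FS·sinβ − cosβ·tanφ')]
  = 5.9 / [19.3·cos47.1°·(1.29·sin47.1° − cos47.1°·tan29.8°)]
  = 5.9 / [19.3·0.6807·(1.29·0.7325 − 0.6807·0.5727)]
  = 5.9 / 7.2932 = 0.809 m

z = 0.81 m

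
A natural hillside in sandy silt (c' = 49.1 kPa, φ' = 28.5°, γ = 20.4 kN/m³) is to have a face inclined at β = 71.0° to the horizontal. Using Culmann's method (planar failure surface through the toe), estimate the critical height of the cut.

H_c = 30.45 m

Culmann's analysis gives the critical failure plane at α_cr = (β + φ')/2 = (71.0 + 28.5)/2 = 49.8°, and the critical height
H_c = (4c'/γ) · sinβ cosφ' / [1 − cos(β − φ')]
    = (4·49.1/20.4) · sin71.0°·cos28.5° / [1 − cos(42.5°)]
    = 9.627 · 0.9455·0.8788 / [1 − 0.7373]
    = 9.627 · 0.8309 / 0.2627
    = 30.45 m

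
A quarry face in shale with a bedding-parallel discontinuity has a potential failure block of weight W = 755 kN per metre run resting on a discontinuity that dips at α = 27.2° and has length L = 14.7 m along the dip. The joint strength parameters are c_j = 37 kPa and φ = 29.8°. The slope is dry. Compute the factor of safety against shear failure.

FS = 2.69

Resolving the block weight along and normal to the plane and applying the Mohr–Coulomb strength on the joint:
N' = W cosα = 755·cos27.2° = 671.5 kN/m
Driving force T = W sinα = 755·sin27.2° = 345.1 kN/m
Resisting force R = c_j·L + N'·tanφ = 37·14.7 + 671.5·tan29.8° = 543.9 + 384.6 = 928.5 kN/m
FS = R / T = 928.5 / 345.1 = 2.690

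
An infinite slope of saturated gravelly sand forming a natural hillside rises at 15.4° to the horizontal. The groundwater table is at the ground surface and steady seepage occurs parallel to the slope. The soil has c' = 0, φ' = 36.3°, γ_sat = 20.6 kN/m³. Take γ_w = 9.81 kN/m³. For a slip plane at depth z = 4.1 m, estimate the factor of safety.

With seepage parallel to the slope and the water table at the surface, the effective normal stress on the slip plane uses the buoyant unit weight γ' = γ_sat − γ_w while the driving shear stress uses γ_sat:
FS = [c' + γ' z cos²β tanφ'] / [γ_sat z sinβ cosβ]
(For c' = 0 this reduces to FS = (γ'/γ_sat)·tanφ'/tanβ.)
γ' = 20.6 − 9.81 = 10.79 kN/m³
Numerator = 0.0 + 10.79·4.1·cos²15.4°·tan36.3° = 0.0 + 10.79·4.1·0.9295·0.7346 = 30.205 kPa
Denominator = 20.6·4.1·sin15.4°·cos15.4° = 20.6·4.1·0.2656·0.9641 = 21.624 kPa
FS = 30.205 / 21.624 = 1.397

FS = 1.40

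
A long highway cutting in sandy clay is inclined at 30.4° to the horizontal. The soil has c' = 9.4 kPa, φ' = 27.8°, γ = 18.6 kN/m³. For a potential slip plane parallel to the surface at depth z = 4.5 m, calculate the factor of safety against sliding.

FS = 1.16

For an infinite slope with a slip plane parallel to the surface (no pore pressure): FS = [c' + γz cos²β tanφ'] / [γz sinβ cosβ].
γz = 18.6·4.5 = 83.70 kN/m²
Numerator = 9.4 + 83.70·cos²30.4°·tan27.8° = 9.4 + 83.70·0.7439·0.5272 = 42.230 kPa
Denominator = 83.70·sin30.4°·cos30.4° = 83.70·0.5060·0.8625 = 36.532 kPa
FS = 42.230 / 36.532 = 1.156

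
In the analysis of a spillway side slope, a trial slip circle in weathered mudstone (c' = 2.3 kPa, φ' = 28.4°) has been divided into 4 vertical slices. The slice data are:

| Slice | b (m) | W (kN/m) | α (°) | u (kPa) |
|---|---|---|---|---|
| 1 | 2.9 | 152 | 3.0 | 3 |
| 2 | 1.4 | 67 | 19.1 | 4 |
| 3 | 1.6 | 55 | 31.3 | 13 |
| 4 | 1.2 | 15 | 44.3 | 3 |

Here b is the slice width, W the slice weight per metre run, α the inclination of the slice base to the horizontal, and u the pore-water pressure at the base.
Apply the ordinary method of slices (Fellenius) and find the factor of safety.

Ordinary method of slices: FS = Σ[c'·Δl_i + (W_i cosα_i − u_i·Δl_i)·tanφ'] / Σ W_i sinα_i, with Δl_i = b_i / cosα_i.
Slice 1: Δl = 2.9/cos3.0° = 2.904 m; N'_1 = 152·cos3.0° − 3·2.904 = 143.1; c'Δl = 6.68; W sinα = 8.0
Slice 2: Δl = 1.4/cos19.1° = 1.482 m; N'_2 = 67·cos19.1° − 4·1.482 = 57.4; c'Δl = 3.41; W sinα = 21.9
Slice 3: Δl = 1.6/cos31.3° = 1.873 m; N'_3 = 55·cos31.3° − 13·1.873 = 22.7; c'Δl = 4.31; W sinα = 28.6
Slice 4: Δl = 1.2/cos44.3° = 1.677 m; N'_4 = 15·cos44.3° − 3·1.677 = 5.7; c'Δl = 3.86; W sinα = 10.5
Σc'Δl = 18.2 kN/m; ΣN' = 228.8 kN/m; ΣW sinα = 68.9 kN/m
Resisting = 18.2 + 228.8·tan28.4° = 18.2 + 123.7 = 142.0 kN/m
FS = 142.0 / 68.9 = 2.060

FS = 2.06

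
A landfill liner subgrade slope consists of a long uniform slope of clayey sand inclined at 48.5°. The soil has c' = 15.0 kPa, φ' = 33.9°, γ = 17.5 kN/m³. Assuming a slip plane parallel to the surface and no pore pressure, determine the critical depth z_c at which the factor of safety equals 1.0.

z_c = 4.26 m

Setting FS = 1.00 in FS = [c' + γz cos²β tanφ'] / [γz sinβ cosβ] and solving for z:
z = c' / [γ cosβ (FS·sinβ − cosβ·tanφ')]
  = 15.0 / [17.5·cos48.5°·(1.00·sin48.5° − cos48.5°·tan33.9°)]
  = 15.0 / [17.5·0.6626·(1.00·0.7490 − 0.6626·0.6720)]
  = 15.0 / 3.5216 = 4.259 m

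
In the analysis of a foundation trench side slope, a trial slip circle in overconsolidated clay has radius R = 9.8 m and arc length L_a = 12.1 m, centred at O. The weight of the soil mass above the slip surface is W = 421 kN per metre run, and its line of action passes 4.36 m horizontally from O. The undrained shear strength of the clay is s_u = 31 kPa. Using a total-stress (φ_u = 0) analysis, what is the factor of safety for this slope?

FS = 2.00

Taking moments about the centre O, the resisting moment is provided by the undrained shear strength acting along the arc:
M_R = s_u·L_a·R = 31·12.10·9.8 = 3676.0 kN·m/m
M_D = W·d = 421·4.36 = 1835.6 kN·m/m
FS = M_R / M_D = 3676.0 / 1835.6 = 2.003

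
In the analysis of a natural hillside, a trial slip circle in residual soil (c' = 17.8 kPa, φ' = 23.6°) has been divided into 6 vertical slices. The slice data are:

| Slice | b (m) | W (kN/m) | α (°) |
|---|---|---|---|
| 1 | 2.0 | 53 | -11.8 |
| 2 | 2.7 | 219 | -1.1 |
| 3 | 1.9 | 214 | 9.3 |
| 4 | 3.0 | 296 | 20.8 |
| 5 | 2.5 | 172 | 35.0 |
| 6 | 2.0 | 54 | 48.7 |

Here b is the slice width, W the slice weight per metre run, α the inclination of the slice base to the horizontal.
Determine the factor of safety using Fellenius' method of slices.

FS = 2.63

Ordinary method of slices: FS = Σ[c'·Δl_i + (W_i cosα_i)·tanφ'] / Σ W_i sinα_i, with Δl_i = b_i / cosα_i.
Slice 1: Δl = 2.0/cos(-11.8°) = 2.043 m; N'_1 = 53·cos(-11.8°) = 51.9; c'Δl = 36.37; W sinα = -10.8
Slice 2: Δl = 2.7/cos(-1.1°) = 2.700 m; N'_2 = 219·cos(-1.1°) = 219.0; c'Δl = 48.07; W sinα = -4.2
Slice 3: Δl = 1.9/cos9.3° = 1.925 m; N'_3 = 214·cos9.3° = 211.2; c'Δl = 34.27; W sinα = 34.6
Slice 4: Δl = 3.0/cos20.8° = 3.209 m; N'_4 = 296·cos20.8° = 276.7; c'Δl = 57.12; W sinα = 105.1
Slice 5: Δl = 2.5/cos35.0° = 3.052 m; N'_5 = 172·cos35.0° = 140.9; c'Δl = 54.32; W sinα = 98.7
Slice 6: Δl = 2.0/cos48.7° = 3.030 m; N'_6 = 54·cos48.7° = 35.6; c'Δl = 53.94; W sinα = 40.6
Σc'Δl = 284.1 kN/m; ΣN' = 935.3 kN/m; ΣW sinα = 263.9 kN/m
Resisting = 284.1 + 935.3·tan23.6° = 284.1 + 408.6 = 692.7 kN/m
FS = 692.7 / 263.9 = 2.625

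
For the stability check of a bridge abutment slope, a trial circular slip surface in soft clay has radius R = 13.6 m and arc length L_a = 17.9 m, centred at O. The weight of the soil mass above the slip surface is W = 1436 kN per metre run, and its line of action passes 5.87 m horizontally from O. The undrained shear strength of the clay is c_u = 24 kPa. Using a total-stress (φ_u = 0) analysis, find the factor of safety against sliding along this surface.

FS = 0.69

Taking moments about the centre O, the resisting moment is provided by the undrained shear strength acting along the arc:
M_R = c_u·L_a·R = 24·17.90·13.6 = 5842.6 kN·m/m
M_D = W·d = 1436·5.87 = 8429.3 kN·m/m
FS = M_R / M_D = 5842.6 / 8429.3 = 0.693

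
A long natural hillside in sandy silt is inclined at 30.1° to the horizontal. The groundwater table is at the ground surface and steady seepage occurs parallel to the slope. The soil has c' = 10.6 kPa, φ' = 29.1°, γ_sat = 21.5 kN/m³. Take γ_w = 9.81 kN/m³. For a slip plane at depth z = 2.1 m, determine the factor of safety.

With seepage parallel to the slope and the water table at the surface, the effective normal stress on the slip plane uses the buoyant unit weight γ' = γ_sat − γ_w while the driving shear stress uses γ_sat:
FS = [c' + γ' z cos²β tanφ'] / [γ_sat z sinβ cosβ]
γ' = 21.5 − 9.81 = 11.69 kN/m³
Numerator = 10.6 + 11.69·2.1·cos²30.1°·tan29.1° = 10.6 + 11.69·2.1·0.7485·0.5566 = 20.827 kPa
Denominator = 21.5·2.1·sin30.1°·cos30.1° = 21.5·2.1·0.5015·0.8652 = 19.590 kPa
FS = 20.827 / 19.590 = 1.063

FS = 1.06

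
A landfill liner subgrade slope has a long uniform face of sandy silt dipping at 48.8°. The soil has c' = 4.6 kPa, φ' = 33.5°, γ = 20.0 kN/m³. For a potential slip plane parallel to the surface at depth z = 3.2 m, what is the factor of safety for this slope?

For an infinite slope with a slip plane parallel to the surface (no pore pressure): FS = [c' + γz cos²β tanφ'] / [γz sinβ cosβ].
γz = 20.0·3.2 = 64.00 kN/m²
Numerator = 4.6 + 64.00·cos²48.8°·tan33.5° = 4.6 + 64.00·0.4339·0.6619 = 22.979 kPa
Denominator = 64.00·sin48.8°·cos48.8° = 64.00·0.7524·0.6587 = 31.719 kPa
FS = 22.979 / 31.719 = 0.724

FS = 0.72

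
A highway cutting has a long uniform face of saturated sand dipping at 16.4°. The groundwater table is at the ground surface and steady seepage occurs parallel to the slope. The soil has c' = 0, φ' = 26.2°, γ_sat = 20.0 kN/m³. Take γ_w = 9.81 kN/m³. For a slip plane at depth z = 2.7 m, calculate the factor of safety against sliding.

FS = 0.85

With seepage parallel to the slope and the water table at the surface, the effective normal stress on the slip plane uses the buoyant unit weight γ' = γ_sat − γ_w while the driving shear stress uses γ_sat:
FS = [c' + γ' z cos²β tanφ'] / [γ_sat z sinβ cosβ]
(For c' = 0 this reduces to FS = (γ'/γ_sat)·tanφ'/tanβ.)
γ' = 20.0 − 9.81 = 10.19 kN/m³
Numerator = 0.0 + 10.19·2.7·cos²16.4°·tan26.2° = 0.0 + 10.19·2.7·0.9203·0.4921 = 12.459 kPa
Denominator = 20.0·2.7·sin16.4°·cos16.4° = 20.0·2.7·0.2823·0.9593 = 14.626 kPa
FS = 12.459 / 14.626 = 0.852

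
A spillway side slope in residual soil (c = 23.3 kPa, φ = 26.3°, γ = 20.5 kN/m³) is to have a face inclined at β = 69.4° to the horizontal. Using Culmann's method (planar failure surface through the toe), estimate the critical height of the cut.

Culmann's analysis gives the critical failure plane at α_cr = (β + φ)/2 = (69.4 + 26.3)/2 = 47.9°, and the critical height
H_c = (4c/γ) · sinβ cosφ / [1 − cos(β − φ)]
    = (4·23.3/20.5) · sin69.4°·cos26.3° / [1 − cos(43.1°)]
    = 4.546 · 0.9361·0.8965 / [1 − 0.7302]
    = 4.546 · 0.8392 / 0.2698
    = 14.14 m

H_c = 14.14 m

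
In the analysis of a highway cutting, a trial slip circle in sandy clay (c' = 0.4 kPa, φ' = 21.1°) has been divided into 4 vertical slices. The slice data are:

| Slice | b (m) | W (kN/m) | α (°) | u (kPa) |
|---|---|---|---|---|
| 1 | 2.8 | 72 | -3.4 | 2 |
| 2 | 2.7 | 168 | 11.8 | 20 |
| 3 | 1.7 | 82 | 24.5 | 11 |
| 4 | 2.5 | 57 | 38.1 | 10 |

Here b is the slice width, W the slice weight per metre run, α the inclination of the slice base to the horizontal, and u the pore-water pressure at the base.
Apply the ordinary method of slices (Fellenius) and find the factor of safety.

FS = 0.99

Ordinary method of slices: FS = Σ[c'·Δl_i + (W_i cosα_i − u_i·Δl_i)·tanφ'] / Σ W_i sinα_i, with Δl_i = b_i / cosα_i.
Slice 1: Δl = 2.8/cos(-3.4°) = 2.805 m; N'_1 = 72·cos(-3.4°) − 2·2.805 = 66.3; c'Δl = 1.12; W sinα = -4.3
Slice 2: Δl = 2.7/cos11.8° = 2.758 m; N'_2 = 168·cos11.8° − 20·2.758 = 109.3; c'Δl = 1.10; W sinα = 34.4
Slice 3: Δl = 1.7/cos24.5° = 1.868 m; N'_3 = 82·cos24.5° − 11·1.868 = 54.1; c'Δl = 0.75; W sinα = 34.0
Slice 4: Δl = 2.5/cos38.1° = 3.177 m; N'_4 = 57·cos38.1° − 10·3.177 = 13.1; c'Δl = 1.27; W sinα = 35.2
Σc'Δl = 4.2 kN/m; ΣN' = 242.7 kN/m; ΣW sinα = 99.3 kN/m
Resisting = 4.2 + 242.7·tan21.1° = 4.2 + 93.7 = 97.9 kN/m
FS = 97.9 / 99.3 = 0.986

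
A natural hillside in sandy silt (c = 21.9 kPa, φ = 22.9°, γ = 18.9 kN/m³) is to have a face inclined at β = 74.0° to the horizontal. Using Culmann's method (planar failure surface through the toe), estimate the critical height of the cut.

Culmann's analysis gives the critical failure plane at α_cr = (β + φ)/2 = (74.0 + 22.9)/2 = 48.5°, and the critical height
H_c = (4c/γ) · sinβ cosφ / [1 − cos(β − φ)]
    = (4·21.9/18.9) · sin74.0°·cos22.9° / [1 − cos(51.1°)]
    = 4.635 · 0.9613·0.9212 / [1 − 0.6280]
    = 4.635 · 0.8855 / 0.3720
    = 11.03 m

H_c = 11.03 m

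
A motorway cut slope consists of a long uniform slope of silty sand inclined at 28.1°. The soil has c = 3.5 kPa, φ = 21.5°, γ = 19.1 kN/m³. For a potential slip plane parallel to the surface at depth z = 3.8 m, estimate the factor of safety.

For an infinite slope with a slip plane parallel to the surface (no pore pressure): FS = [c + γz cos²β tanφ] / [γz sinβ cosβ].
γz = 19.1·3.8 = 72.58 kN/m²
Numerator = 3.5 + 72.58·cos²28.1°·tan21.5° = 3.5 + 72.58·0.7781·0.3939 = 25.747 kPa
Denominator = 72.58·sin28.1°·cos28.1° = 72.58·0.4710·0.8821 = 30.156 kPa
FS = 25.747 / 30.156 = 0.854

FS = 0.85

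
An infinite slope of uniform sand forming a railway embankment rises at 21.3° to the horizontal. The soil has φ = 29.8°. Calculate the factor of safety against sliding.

FS = 1.47

For a dry cohesionless infinite slope the factor of safety is FS = tanφ / tanβ.
FS = tan29.8° / tan21.3° = 0.5727 / 0.3899 = 1.469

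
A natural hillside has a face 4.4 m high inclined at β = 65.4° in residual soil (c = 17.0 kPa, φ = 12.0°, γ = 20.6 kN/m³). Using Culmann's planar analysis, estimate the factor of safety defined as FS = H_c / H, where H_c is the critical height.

H_c = (4c/γ) · sinβ cosφ / [1 − cos(β − φ)]
    = (4·17.0/20.6) · sin65.4°·cos12.0° / [1 − cos53.4°]
    = 3.301 · 0.8894 / 0.4038 = 7.27 m
FS = H_c / H = 7.27 / 4.4 = 1.652

FS = 1.65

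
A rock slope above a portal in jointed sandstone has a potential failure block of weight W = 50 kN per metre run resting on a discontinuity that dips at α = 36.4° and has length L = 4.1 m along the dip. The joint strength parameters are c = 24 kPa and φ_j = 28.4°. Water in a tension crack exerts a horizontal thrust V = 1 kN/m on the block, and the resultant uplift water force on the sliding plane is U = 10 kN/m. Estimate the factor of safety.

FS = 3.75

Resolving the block weight along and normal to the plane and applying the Mohr–Coulomb strength on the joint:
N' = W cosα − U − V sinα = 50·cos36.4° − 10 − 1·sin36.4° = 29.7 kN/m
Driving force T = W sinα + V cosα = 50·sin36.4° + 1·cos36.4° = 30.5 kN/m
Resisting force R = c·L + N'·tanφ_j = 24·4.1 + 29.7·tan28.4° = 98.4 + 16.0 = 114.4 kN/m
FS = R / T = 114.4 / 30.5 = 3.755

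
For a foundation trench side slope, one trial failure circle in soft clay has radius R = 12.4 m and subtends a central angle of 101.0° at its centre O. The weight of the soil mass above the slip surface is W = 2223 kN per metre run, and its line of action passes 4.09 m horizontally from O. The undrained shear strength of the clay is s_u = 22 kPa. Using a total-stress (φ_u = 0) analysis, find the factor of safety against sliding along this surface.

FS = 0.66

Taking moments about the centre O, the resisting moment is provided by the undrained shear strength acting along the arc:
Arc length L_a = R·θ = 12.4·(101.0°·π/180) = 12.4·1.7628 = 21.86 m
M_R = s_u·L_a·R = 22·21.86·12.4 = 5963.0 kN·m/m
M_D = W·d = 2223·4.09 = 9092.1 kN·m/m
FS = M_R / M_D = 5963.0 / 9092.1 = 0.656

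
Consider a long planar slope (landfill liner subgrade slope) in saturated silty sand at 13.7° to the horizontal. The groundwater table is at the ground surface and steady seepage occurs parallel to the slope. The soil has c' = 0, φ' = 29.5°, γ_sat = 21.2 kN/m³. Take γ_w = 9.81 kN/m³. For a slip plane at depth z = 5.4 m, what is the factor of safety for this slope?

With seepage parallel to the slope and the water table at the surface, the effective normal stress on the slip plane uses the buoyant unit weight γ' = γ_sat − γ_w while the driving shear stress uses γ_sat:
FS = [c' + γ' z cos²β tanφ'] / [γ_sat z sinβ cosβ]
(For c' = 0 this reduces to FS = (γ'/γ_sat)·tanφ'/tanβ.)
γ' = 21.2 − 9.81 = 11.39 kN/m³
Numerator = 0.0 + 11.39·5.4·cos²13.7°·tan29.5° = 0.0 + 11.39·5.4·0.9439·0.5658 = 32.846 kPa
Denominator = 21.2·5.4·sin13.7°·cos13.7° = 21.2·5.4·0.2368·0.9715 = 26.342 kPa
FS = 32.846 / 26.342 = 1.247

FS = 1.25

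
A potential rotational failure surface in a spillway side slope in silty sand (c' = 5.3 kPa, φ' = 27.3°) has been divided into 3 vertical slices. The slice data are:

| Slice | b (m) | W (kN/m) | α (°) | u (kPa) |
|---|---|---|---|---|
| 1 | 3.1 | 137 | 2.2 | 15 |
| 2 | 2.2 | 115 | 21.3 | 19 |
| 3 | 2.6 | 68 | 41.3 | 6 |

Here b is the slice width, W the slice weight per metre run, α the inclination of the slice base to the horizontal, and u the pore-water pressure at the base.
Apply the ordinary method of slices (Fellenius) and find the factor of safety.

Ordinary method of slices: FS = Σ[c'·Δl_i + (W_i cosα_i − u_i·Δl_i)·tanφ'] / Σ W_i sinα_i, with Δl_i = b_i / cosα_i.
Slice 1: Δl = 3.1/cos2.2° = 3.102 m; N'_1 = 137·cos2.2° − 15·3.102 = 90.4; c'Δl = 16.44; W sinα = 5.3
Slice 2: Δl = 2.2/cos21.3° = 2.361 m; N'_2 = 115·cos21.3° − 19·2.361 = 62.3; c'Δl = 12.51; W sinα = 41.8
Slice 3: Δl = 2.6/cos41.3° = 3.461 m; N'_3 = 68·cos41.3° − 6·3.461 = 30.3; c'Δl = 18.34; W sinα = 44.9
Σc'Δl = 47.3 kN/m; ΣN' = 183.0 kN/m; ΣW sinα = 91.9 kN/m
Resisting = 47.3 + 183.0·tan27.3° = 47.3 + 94.4 = 141.7 kN/m
FS = 141.7 / 91.9 = 1.542

FS = 1.54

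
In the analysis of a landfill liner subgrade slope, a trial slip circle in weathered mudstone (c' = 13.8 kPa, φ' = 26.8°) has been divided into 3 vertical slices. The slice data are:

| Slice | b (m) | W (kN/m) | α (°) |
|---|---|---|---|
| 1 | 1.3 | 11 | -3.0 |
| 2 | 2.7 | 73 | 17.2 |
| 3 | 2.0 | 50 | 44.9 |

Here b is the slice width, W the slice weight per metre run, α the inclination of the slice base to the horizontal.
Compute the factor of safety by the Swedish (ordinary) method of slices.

Ordinary method of slices: FS = Σ[c'·Δl_i + (W_i cosα_i)·tanφ'] / Σ W_i sinα_i, with Δl_i = b_i / cosα_i.
Slice 1: Δl = 1.3/cos(-3.0°) = 1.302 m; N'_1 = 11·cos(-3.0°) = 11.0; c'Δl = 17.96; W sinα = -0.6
Slice 2: Δl = 2.7/cos17.2° = 2.826 m; N'_2 = 73·cos17.2° = 69.7; c'Δl = 39.00; W sinα = 21.6
Slice 3: Δl = 2.0/cos44.9° = 2.824 m; N'_3 = 50·cos44.9° = 35.4; c'Δl = 38.96; W sinα = 35.3
Σc'Δl = 95.9 kN/m; ΣN' = 116.1 kN/m; ΣW sinα = 56.3 kN/m
Resisting = 95.9 + 116.1·tan26.8° = 95.9 + 58.7 = 154.6 kN/m
FS = 154.6 / 56.3 = 2.746

FS = 2.75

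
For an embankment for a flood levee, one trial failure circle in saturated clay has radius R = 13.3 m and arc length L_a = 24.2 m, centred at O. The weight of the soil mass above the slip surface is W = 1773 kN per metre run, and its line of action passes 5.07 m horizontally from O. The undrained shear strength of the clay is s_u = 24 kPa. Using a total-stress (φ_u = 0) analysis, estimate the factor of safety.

FS = 0.86

Taking moments about the centre O, the resisting moment is provided by the undrained shear strength acting along the arc:
M_R = s_u·L_a·R = 24·24.20·13.3 = 7724.6 kN·m/m
M_D = W·d = 1773·5.07 = 8989.1 kN·m/m
FS = M_R / M_D = 7724.6 / 8989.1 = 0.859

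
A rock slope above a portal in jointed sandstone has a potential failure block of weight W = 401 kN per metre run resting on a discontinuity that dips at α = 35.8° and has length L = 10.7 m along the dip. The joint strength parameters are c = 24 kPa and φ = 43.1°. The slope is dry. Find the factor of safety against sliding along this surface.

FS = 2.39

Resolving the block weight along and normal to the plane and applying the Mohr–Coulomb strength on the joint:
N' = W cosα = 401·cos35.8° = 325.2 kN/m
Driving force T = W sinα = 401·sin35.8° = 234.6 kN/m
Resisting force R = c·L + N'·tanφ = 24·10.7 + 325.2·tan43.1° = 256.8 + 304.4 = 561.2 kN/m
FS = R / T = 561.2 / 234.6 = 2.392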